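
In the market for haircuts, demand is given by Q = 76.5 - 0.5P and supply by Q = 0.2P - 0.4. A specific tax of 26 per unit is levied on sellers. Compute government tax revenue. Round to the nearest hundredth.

464.29

Rewriting demand in inverse form: P = 153 - 2Q.
Rewriting supply in inverse form: P = 2 + 5Q.
Without the tax, 153 - 2Q = 2 + 5Q so Q* = 21.5714 and P* = 109.8571.
A tax on sellers shifts supply up by 26: 153 - 2Q = 2 + 5Q + 26, so Q_t = 17.8571. Buyers pay P_b = 117.2857; sellers receive P_s = P_b - 26 = 91.2857.
Revenue is the tax times quantity traded: 26 x 17.8571 = 464.2857.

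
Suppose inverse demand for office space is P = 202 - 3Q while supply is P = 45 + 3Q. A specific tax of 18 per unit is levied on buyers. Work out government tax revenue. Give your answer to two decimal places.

Pre-tax equilibrium: 202 - 3Q = 45 + 3Q gives Q* = 26.1667, P* = 123.5.
With the tax, buyers' net willingness to pay falls by 18: (202 - 18) - 3Q = 45 + 3Q, so Q_t = 23.1667. Buyers pay P_b = 132.5; sellers receive P_s = P_b - 18 = 114.5.
Tax revenue = t x Q_t = 18 x 23.1667 = 417.

417.00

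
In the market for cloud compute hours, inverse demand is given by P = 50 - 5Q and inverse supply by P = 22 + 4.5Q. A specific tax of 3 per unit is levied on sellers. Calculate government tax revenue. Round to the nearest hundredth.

Pre-tax equilibrium: 50 - 5Q = 22 + 4.5Q gives Q* = 2.9474, P* = 35.2632.
A tax on sellers shifts supply up by 3: 50 - 5Q = 22 + 4.5Q + 3, so Q_t = 2.6316. Buyers pay P_b = 36.8421; sellers receive P_s = P_b - 3 = 33.8421.
Tax revenue = t x Q_t = 3 x 2.6316 = 7.8947.

7.89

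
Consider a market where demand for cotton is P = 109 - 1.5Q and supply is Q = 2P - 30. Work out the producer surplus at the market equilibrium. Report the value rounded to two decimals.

552.25

Rewriting supply in inverse form: P = 15 + 0.5Q.
Setting demand equal to supply, 94 = 2Q, so Q* = 47 and P* = 38.5.
Producer surplus is the triangle above supply below P*: (1/2)(47)(38.5 - 15) = (1/2)(47)(23.5) = 552.25.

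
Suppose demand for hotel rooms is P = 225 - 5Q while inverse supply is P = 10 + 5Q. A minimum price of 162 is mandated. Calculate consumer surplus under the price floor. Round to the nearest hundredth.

396.90

Free-market equilibrium: 225 - 5Q = 10 + 5Q gives Q* = 21.5, P* = 117.5.
At P = 162, buyers demand (225 - 162)/5 = 12.6 while sellers would supply more, so the quantity traded is 12.6 at price 162.
CS is the triangle under demand above 162: (1/2)(12.6)(225 - 162) = 396.9.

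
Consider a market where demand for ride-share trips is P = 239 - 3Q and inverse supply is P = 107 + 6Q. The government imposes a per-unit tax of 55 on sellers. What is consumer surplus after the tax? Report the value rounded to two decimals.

Pre-tax equilibrium: 239 - 3Q = 107 + 6Q gives Q* = 14.6667, P* = 195.
With the tax, sellers need 55 more per unit: 239 - 3Q = 107 + 6Q + 55, so Q_t = 8.5556. Buyers pay P_b = 213.3333; sellers receive P_s = P_b - 55 = 158.3333.
CS = (1/2)(Q_t)(239 - P_b) = (1/2)(8.5556)(25.6667) = 109.7963.

109.80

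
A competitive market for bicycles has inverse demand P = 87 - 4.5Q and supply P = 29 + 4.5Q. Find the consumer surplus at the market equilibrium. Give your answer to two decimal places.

Equilibrium: 87 - 4.5Q = 29 + 4.5Q, so Q* = 6.4444 and P* = 58.
CS is the area between the demand curve and P* from 0 to Q*: (1/2)(6.4444)(29) = 93.4444.

93.44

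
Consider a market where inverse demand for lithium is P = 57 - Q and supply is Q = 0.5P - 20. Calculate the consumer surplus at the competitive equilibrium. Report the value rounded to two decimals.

16.06

Rewriting supply in inverse form: P = 40 + 2Q.
Set 57 - Q = 40 + 2Q, which gives 17 = 3Q, so Q* = 5.6667 and P* = 57 - (5.6667) = 51.3333.
The demand choke price is 57, so CS = (1/2)(Q*)(57 - P*) = (1/2)(5.6667)(5.6667) = 16.0556.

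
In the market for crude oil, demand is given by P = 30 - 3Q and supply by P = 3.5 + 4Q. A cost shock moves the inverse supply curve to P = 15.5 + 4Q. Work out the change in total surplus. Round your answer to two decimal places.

Initial equilibrium: Q_0 = 3.7857, P_0 = 18.6429; CS_0 = (1/2)(3.7857)(11.3571) = 21.4974, PS_0 = (1/2)(3.7857)(15.1429) = 28.6633.
New equilibrium: 30 - 3Q = 15.5 + 4Q gives Q_1 = 2.0714, P_1 = 23.7857; CS_1 = 6.4362, PS_1 = 8.5816.
Change in total surplus = (6.4362 + 8.5816) - (21.4974 + 28.6633) = -35.1429.

-35.14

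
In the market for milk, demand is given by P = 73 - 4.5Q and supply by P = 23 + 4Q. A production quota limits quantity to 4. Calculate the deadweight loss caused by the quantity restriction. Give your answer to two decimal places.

Unrestricted equilibrium: Q* = (73 - 23)/(4.5 + 4) = 5.8824.
At Q = 4 the demand price is 73 - 4.5(4) = 55 and the supply price is 23 + 4(4) = 39.
DWL = (1/2)(gap between curves at 4) x (Q* - 4) = (1/2)(16)(1.8824) = 15.0588.

15.06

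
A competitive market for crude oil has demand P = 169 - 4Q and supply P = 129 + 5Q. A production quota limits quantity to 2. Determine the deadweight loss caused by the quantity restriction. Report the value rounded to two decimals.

26.89

Unrestricted equilibrium: Q* = (169 - 129)/(4 + 5) = 4.4444.
At Q = 2 the demand price is 169 - 4(2) = 161 and the supply price is 129 + 5(2) = 139.
DWL = (1/2)(gap between curves at 2) x (Q* - 2) = (1/2)(22)(2.4444) = 26.8889.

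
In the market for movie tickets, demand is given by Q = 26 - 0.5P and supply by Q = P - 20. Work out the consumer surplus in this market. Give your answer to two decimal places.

113.78

Rewriting demand in inverse form: P = 52 - 2Q.
Rewriting supply in inverse form: P = 20 + Q.
Set 52 - 2Q = 20 + Q, which gives 32 = 3Q, so Q* = 10.6667 and P* = 52 - 2(10.6667) = 30.6667.
The demand choke price is 52, so CS = (1/2)(Q*)(52 - P*) = (1/2)(10.6667)(21.3333) = 113.7778.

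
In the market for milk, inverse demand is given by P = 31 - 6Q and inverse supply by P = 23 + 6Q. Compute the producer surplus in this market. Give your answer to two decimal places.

Setting demand equal to supply, 8 = 12Q, so Q* = 0.6667 and P* = 27.
Producer surplus is the triangle above supply below P*: (1/2)(0.6667)(27 - 23) = (1/2)(0.6667)(4) = 1.3333.

1.33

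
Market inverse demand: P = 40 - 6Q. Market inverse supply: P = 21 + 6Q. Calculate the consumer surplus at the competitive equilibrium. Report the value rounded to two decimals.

7.52

Equilibrium: 40 - 6Q = 21 + 6Q, so Q* = 1.5833 and P* = 30.5.
Consumer surplus is the triangle under demand above P*: (1/2)(1.5833)(40 - 30.5) = (1/2)(1.5833)(9.5) = 7.5208.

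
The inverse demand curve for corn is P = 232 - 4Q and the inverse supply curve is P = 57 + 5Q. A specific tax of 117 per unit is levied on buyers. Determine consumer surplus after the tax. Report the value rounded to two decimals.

83.06

Without the tax, 232 - 4Q = 57 + 5Q so Q* = 19.4444 and P* = 154.2222.
With the tax, buyers' net willingness to pay falls by 117: (232 - 117) - 4Q = 57 + 5Q, so Q_t = 6.4444. Buyers pay P_b = 206.2222; sellers receive P_s = P_b - 117 = 89.2222.
Consumer surplus is the triangle under demand above P_b: (1/2)(6.4444)(232 - 206.2222) = 83.0617.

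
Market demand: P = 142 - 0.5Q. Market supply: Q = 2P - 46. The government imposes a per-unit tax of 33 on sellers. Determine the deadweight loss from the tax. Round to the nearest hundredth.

544.50

Rewriting supply in inverse form: P = 23 + 0.5Q.
Without the tax, 142 - 0.5Q = 23 + 0.5Q so Q* = 119 and P* = 82.5.
A tax on sellers shifts supply up by 33: 142 - 0.5Q = 23 + 0.5Q + 33, so Q_t = 86. Buyers pay P_b = 99; sellers receive P_s = P_b - 33 = 66.
The welfare triangle lost has base Q* - Q_t = 33 and height t = 33, so DWL = (1/2)(33)(33) = 544.5.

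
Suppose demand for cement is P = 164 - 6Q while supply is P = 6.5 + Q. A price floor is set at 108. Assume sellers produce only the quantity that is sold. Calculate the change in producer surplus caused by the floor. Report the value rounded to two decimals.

Free-market equilibrium: 164 - 6Q = 6.5 + Q gives Q* = 22.5, P* = 29.
At the floor price 108, quantity demanded is (164 - 108)/6 = 9.3333; demand is the short side, so Q = 9.3333 trades at P = 108.
PS goes from (1/2)(22.5)(22.5) = 253.125 to 903.7778 (computed as (108 - 6.5)(9.3333) - (1/2)(1)(9.3333)^2), a change of 650.6528.

650.65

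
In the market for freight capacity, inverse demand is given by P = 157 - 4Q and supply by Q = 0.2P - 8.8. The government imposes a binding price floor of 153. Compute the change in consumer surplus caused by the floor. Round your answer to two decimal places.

-313.28

Rewriting supply in inverse form: P = 44 + 5Q.
Without the control, 157 - 4Q = 44 + 5Q so Q* = 12.5556 and P* = 106.7778.
At P = 153, buyers demand (157 - 153)/4 = 1 while sellers would supply more, so the quantity traded is 1 at price 153.
CS goes from (1/2)(12.5556)(50.2222) = 315.284 to 2 (computed as (157 - 153)(1) - (1/2)(4)(1)^2), a change of -313.284.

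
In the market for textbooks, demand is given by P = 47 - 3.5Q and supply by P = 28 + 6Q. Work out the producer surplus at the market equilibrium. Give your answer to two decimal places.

12.00

Equilibrium: 47 - 3.5Q = 28 + 6Q, so Q* = 2 and P* = 40.
PS is the area between P* and the supply curve from 0 to Q*: (1/2)(2)(12) = 12.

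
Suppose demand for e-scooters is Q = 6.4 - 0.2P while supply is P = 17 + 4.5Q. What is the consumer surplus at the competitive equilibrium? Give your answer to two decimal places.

Rewriting demand in inverse form: P = 32 - 5Q.
Setting demand equal to supply, 15 = 9.5Q, so Q* = 1.5789 and P* = 24.1053.
Consumer surplus is the triangle under demand above P*: (1/2)(1.5789)(32 - 24.1053) = (1/2)(1.5789)(7.8947) = 6.2327.

6.23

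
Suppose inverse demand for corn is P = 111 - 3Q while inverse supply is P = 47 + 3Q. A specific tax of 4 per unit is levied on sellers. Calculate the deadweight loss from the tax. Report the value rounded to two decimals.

Pre-tax equilibrium: 111 - 3Q = 47 + 3Q gives Q* = 10.6667, P* = 79.
A tax on sellers shifts supply up by 4: 111 - 3Q = 47 + 3Q + 4, so Q_t = 10. Buyers pay P_b = 81; sellers receive P_s = P_b - 4 = 77.
The welfare triangle lost has base Q* - Q_t = 0.6667 and height t = 4, so DWL = (1/2)(0.6667)(4) = 1.3333.

1.33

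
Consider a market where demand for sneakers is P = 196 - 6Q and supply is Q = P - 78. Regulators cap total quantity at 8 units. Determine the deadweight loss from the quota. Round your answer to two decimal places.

274.57

Rewriting supply in inverse form: P = 78 + Q.
Without the quota, 196 - 6Q = 78 + Q gives Q* = 16.8571.
At Q = 8 the demand price is 196 - 6(8) = 148 and the supply price is 78 + (8) = 86.
DWL = (1/2)(gap between curves at 8) x (Q* - 8) = (1/2)(62)(8.8571) = 274.5714.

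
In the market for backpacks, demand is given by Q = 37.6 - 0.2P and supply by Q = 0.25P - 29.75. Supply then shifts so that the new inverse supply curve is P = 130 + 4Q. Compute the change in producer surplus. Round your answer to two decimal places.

-34.49

Rewriting demand in inverse form: P = 188 - 5Q.
Rewriting supply in inverse form: P = 119 + 4Q.
Initial equilibrium: Q_0 = 7.6667, P_0 = 149.6667; CS_0 = (1/2)(7.6667)(38.3333) = 146.9444, PS_0 = (1/2)(7.6667)(30.6667) = 117.5556.
New equilibrium: 188 - 5Q = 130 + 4Q gives Q_1 = 6.4444, P_1 = 155.7778; CS_1 = 103.8272, PS_1 = 83.0617.
Change in producer surplus = 83.0617 - 117.5556 = -34.4938.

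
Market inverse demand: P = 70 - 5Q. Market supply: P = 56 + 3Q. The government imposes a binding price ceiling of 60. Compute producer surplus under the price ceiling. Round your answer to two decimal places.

2.67

Without the control, 70 - 5Q = 56 + 3Q so Q* = 1.75 and P* = 61.25.
At P = 60, sellers supply (60 - 56)/3 = 1.3333 while buyers want more, so the quantity traded is 1.3333 at price 60.
PS is the triangle above supply below 60: (1/2)(1.3333)(60 - 56) = 2.6667.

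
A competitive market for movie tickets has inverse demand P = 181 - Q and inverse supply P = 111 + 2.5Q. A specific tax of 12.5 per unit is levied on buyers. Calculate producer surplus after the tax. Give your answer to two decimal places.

Pre-tax equilibrium: 181 - Q = 111 + 2.5Q gives Q* = 20, P* = 161.
A tax on buyers shifts demand down by 12.5: (181 - 12.5) - Q = 111 + 2.5Q, so Q_t = 16.4286. Buyers pay P_b = 164.5714; sellers receive P_s = P_b - 12.5 = 152.0714.
PS = (1/2)(Q_t)(P_s - 111) = (1/2)(16.4286)(41.0714) = 337.3724.

337.37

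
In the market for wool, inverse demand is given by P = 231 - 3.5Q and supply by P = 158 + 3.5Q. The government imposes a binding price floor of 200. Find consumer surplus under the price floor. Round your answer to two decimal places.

Without the control, 231 - 3.5Q = 158 + 3.5Q so Q* = 10.4286 and P* = 194.5.
At the floor price 200, quantity demanded is (231 - 200)/3.5 = 8.8571; demand is the short side, so Q = 8.8571 trades at P = 200.
CS is the triangle under demand above 200: (1/2)(8.8571)(231 - 200) = 137.2857.

137.29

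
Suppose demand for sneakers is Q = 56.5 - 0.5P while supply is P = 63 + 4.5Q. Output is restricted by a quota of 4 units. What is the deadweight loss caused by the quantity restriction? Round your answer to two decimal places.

Rewriting demand in inverse form: P = 113 - 2Q.
Unrestricted equilibrium: Q* = (113 - 63)/(2 + 4.5) = 7.6923.
At Q = 4 the demand price is 113 - 2(4) = 105 and the supply price is 63 + 4.5(4) = 81.
DWL = (1/2)(gap between curves at 4) x (Q* - 4) = (1/2)(24)(3.6923) = 44.3077.

44.31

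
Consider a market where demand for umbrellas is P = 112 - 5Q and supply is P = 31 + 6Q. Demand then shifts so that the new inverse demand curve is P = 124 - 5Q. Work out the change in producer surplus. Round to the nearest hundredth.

Initial equilibrium: Q_0 = 7.3636, P_0 = 75.1818; CS_0 = (1/2)(7.3636)(36.8182) = 135.5579, PS_0 = (1/2)(7.3636)(44.1818) = 162.6694.
New equilibrium: 124 - 5Q = 31 + 6Q gives Q_1 = 8.4545, P_1 = 81.7273; CS_1 = 178.6983, PS_1 = 214.438.
Change in producer surplus = 214.438 - 162.6694 = 51.7686.

51.77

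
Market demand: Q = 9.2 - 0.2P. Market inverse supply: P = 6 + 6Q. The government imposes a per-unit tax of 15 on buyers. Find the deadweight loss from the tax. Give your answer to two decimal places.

Rewriting demand in inverse form: P = 46 - 5Q.
Without the tax, 46 - 5Q = 6 + 6Q so Q* = 3.6364 and P* = 27.8182.
With the tax, buyers' net willingness to pay falls by 15: (46 - 15) - 5Q = 6 + 6Q, so Q_t = 2.2727. Buyers pay P_b = 34.6364; sellers receive P_s = P_b - 15 = 19.6364.
The welfare triangle lost has base Q* - Q_t = 1.3636 and height t = 15, so DWL = (1/2)(1.3636)(15) = 10.2273.

10.23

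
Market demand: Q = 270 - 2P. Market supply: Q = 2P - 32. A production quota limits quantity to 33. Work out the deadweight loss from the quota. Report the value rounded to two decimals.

Rewriting demand in inverse form: P = 135 - 0.5Q.
Rewriting supply in inverse form: P = 16 + 0.5Q.
Unrestricted equilibrium: Q* = (135 - 16)/(0.5 + 0.5) = 119.
At Q = 33 the demand price is 135 - 0.5(33) = 118.5 and the supply price is 16 + 0.5(33) = 32.5.
Deadweight loss is the triangle between the curves from 33 to 119: (1/2)(118.5 - 32.5)(119 - 33) = 3698.

3698.00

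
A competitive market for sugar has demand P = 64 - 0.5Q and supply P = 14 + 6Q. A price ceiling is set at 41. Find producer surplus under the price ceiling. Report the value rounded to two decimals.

60.75

Without the control, 64 - 0.5Q = 14 + 6Q so Q* = 7.6923 and P* = 60.1538.
At P = 41, sellers supply (41 - 14)/6 = 4.5 while buyers want more, so the quantity traded is 4.5 at price 41.
PS is the triangle above supply below 41: (1/2)(4.5)(41 - 14) = 60.75.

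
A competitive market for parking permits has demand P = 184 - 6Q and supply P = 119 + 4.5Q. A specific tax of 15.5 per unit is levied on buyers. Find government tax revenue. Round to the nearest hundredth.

Without the tax, 184 - 6Q = 119 + 4.5Q so Q* = 6.1905 and P* = 146.8571.
A tax on buyers shifts demand down by 15.5: (184 - 15.5) - 6Q = 119 + 4.5Q, so Q_t = 4.7143. Buyers pay P_b = 155.7143; sellers receive P_s = P_b - 15.5 = 140.2143.
Revenue is the tax times quantity traded: 15.5 x 4.7143 = 73.0714.

73.07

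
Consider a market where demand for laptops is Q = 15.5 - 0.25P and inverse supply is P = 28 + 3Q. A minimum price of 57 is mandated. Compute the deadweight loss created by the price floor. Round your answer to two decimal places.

Rewriting demand in inverse form: P = 62 - 4Q.
Free-market equilibrium: 62 - 4Q = 28 + 3Q gives Q* = 4.8571, P* = 42.5714.
At the floor price 57, quantity demanded is (62 - 57)/4 = 1.25; demand is the short side, so Q = 1.25 trades at P = 57.
At Q = 1.25 the demand price is 57 and the supply price is 31.75. Deadweight loss is the triangle between the curves from 1.25 to 4.8571: (1/2)(57 - 31.75)(4.8571 - 1.25) = 45.5402.

45.54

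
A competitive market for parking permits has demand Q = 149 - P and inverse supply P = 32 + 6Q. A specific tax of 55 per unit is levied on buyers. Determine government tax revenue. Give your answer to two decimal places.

487.14

Rewriting demand in inverse form: P = 149 - Q.
Pre-tax equilibrium: 149 - Q = 32 + 6Q gives Q* = 16.7143, P* = 132.2857.
With the tax, buyers' net willingness to pay falls by 55: (149 - 55) - Q = 32 + 6Q, so Q_t = 8.8571. Buyers pay P_b = 140.1429; sellers receive P_s = P_b - 55 = 85.1429.
Revenue is the tax times quantity traded: 55 x 8.8571 = 487.1429.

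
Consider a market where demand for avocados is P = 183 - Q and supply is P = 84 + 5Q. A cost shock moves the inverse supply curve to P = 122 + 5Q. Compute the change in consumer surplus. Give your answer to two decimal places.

Initial equilibrium: Q_0 = 16.5, P_0 = 166.5; CS_0 = (1/2)(16.5)(16.5) = 136.125, PS_0 = (1/2)(16.5)(82.5) = 680.625.
New equilibrium: 183 - Q = 122 + 5Q gives Q_1 = 10.1667, P_1 = 172.8333; CS_1 = 51.6806, PS_1 = 258.4028.
Change in consumer surplus = 51.6806 - 136.125 = -84.4444.

-84.44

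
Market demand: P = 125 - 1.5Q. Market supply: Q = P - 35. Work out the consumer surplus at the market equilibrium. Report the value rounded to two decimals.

972.00

Rewriting supply in inverse form: P = 35 + Q.
Setting demand equal to supply, 90 = 2.5Q, so Q* = 36 and P* = 71.
The demand choke price is 125, so CS = (1/2)(Q*)(125 - P*) = (1/2)(36)(54) = 972.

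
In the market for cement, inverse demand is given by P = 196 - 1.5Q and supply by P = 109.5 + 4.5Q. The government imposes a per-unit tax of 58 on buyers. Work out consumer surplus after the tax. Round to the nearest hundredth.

Without the tax, 196 - 1.5Q = 109.5 + 4.5Q so Q* = 14.4167 and P* = 174.375.
A tax on buyers shifts demand down by 58: (196 - 58) - 1.5Q = 109.5 + 4.5Q, so Q_t = 4.75. Buyers pay P_b = 188.875; sellers receive P_s = P_b - 58 = 130.875.
Consumer surplus is the triangle under demand above P_b: (1/2)(4.75)(196 - 188.875) = 16.9219.

16.92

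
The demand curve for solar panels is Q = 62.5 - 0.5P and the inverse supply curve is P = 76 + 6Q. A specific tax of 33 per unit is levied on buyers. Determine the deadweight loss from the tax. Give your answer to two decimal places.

Rewriting demand in inverse form: P = 125 - 2Q.
Pre-tax equilibrium: 125 - 2Q = 76 + 6Q gives Q* = 6.125, P* = 112.75.
With the tax, buyers' net willingness to pay falls by 33: (125 - 33) - 2Q = 76 + 6Q, so Q_t = 2. Buyers pay P_b = 121; sellers receive P_s = P_b - 33 = 88.
The welfare triangle lost has base Q* - Q_t = 4.125 and height t = 33, so DWL = (1/2)(4.125)(33) = 68.0625.

68.06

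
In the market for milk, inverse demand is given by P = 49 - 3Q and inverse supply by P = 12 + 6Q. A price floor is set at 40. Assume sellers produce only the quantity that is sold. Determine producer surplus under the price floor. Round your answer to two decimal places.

Free-market equilibrium: 49 - 3Q = 12 + 6Q gives Q* = 4.1111, P* = 36.6667.
At P = 40, buyers demand (49 - 40)/3 = 3 while sellers would supply more, so the quantity traded is 3 at price 40.
The supply price at Q = 3 is 30. PS is the trapezoid between 40 and supply over [0, 3]: (1/2)[(40 - 12) + (40 - 30)](3) = 57.

57.00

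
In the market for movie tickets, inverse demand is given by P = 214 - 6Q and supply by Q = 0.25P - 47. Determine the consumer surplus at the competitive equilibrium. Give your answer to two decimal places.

20.28

Rewriting supply in inverse form: P = 188 + 4Q.
Setting demand equal to supply, 26 = 10Q, so Q* = 2.6 and P* = 198.4.
CS is the area between the demand curve and P* from 0 to Q*: (1/2)(2.6)(15.6) = 20.28.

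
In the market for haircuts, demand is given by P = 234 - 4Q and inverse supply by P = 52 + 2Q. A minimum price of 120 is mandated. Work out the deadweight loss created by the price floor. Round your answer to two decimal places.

Without the control, 234 - 4Q = 52 + 2Q so Q* = 30.3333 and P* = 112.6667.
At the floor price 120, quantity demanded is (234 - 120)/4 = 28.5; demand is the short side, so Q = 28.5 trades at P = 120.
At Q = 28.5 the demand price is 120 and the supply price is 109. Deadweight loss is the triangle between the curves from 28.5 to 30.3333: (1/2)(120 - 109)(30.3333 - 28.5) = 10.0833.

10.08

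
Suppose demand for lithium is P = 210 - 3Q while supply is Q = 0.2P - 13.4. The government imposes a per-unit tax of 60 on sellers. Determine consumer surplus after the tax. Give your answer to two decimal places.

Rewriting supply in inverse form: P = 67 + 5Q.
Without the tax, 210 - 3Q = 67 + 5Q so Q* = 17.875 and P* = 156.375.
A tax on sellers shifts supply up by 60: 210 - 3Q = 67 + 5Q + 60, so Q_t = 10.375. Buyers pay P_b = 178.875; sellers receive P_s = P_b - 60 = 118.875.
CS = (1/2)(Q_t)(210 - P_b) = (1/2)(10.375)(31.125) = 161.4609.

161.46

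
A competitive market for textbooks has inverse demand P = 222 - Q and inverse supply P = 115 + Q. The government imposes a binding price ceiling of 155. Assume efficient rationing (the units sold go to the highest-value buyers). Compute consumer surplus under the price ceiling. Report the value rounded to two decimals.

1880.00

Without the control, 222 - Q = 115 + Q so Q* = 53.5 and P* = 168.5.
At P = 155, sellers supply (155 - 115)/1 = 40 while buyers want more, so the quantity traded is 40 at price 155.
The demand price at Q = 40 is 182. CS is the trapezoid between demand and 155 over [0, 40]: (1/2)[(222 - 155) + (182 - 155)](40) = 1880.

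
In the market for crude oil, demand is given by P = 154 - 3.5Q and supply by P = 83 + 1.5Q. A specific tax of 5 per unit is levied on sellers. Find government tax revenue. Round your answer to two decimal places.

66.00

Pre-tax equilibrium: 154 - 3.5Q = 83 + 1.5Q gives Q* = 14.2, P* = 104.3.
With the tax, sellers need 5 more per unit: 154 - 3.5Q = 83 + 1.5Q + 5, so Q_t = 13.2. Buyers pay P_b = 107.8; sellers receive P_s = P_b - 5 = 102.8.
Tax revenue = t x Q_t = 5 x 13.2 = 66.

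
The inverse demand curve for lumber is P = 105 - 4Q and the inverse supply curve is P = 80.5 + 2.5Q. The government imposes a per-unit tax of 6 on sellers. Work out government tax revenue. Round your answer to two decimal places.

17.08

Without the tax, 105 - 4Q = 80.5 + 2.5Q so Q* = 3.7692 and P* = 89.9231.
With the tax, sellers need 6 more per unit: 105 - 4Q = 80.5 + 2.5Q + 6, so Q_t = 2.8462. Buyers pay P_b = 93.6154; sellers receive P_s = P_b - 6 = 87.6154.
Revenue is the tax times quantity traded: 6 x 2.8462 = 17.0769.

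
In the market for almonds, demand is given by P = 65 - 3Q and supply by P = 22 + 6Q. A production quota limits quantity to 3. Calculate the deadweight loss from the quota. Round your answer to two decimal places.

14.22

Without the quota, 65 - 3Q = 22 + 6Q gives Q* = 4.7778.
At Q = 3 the demand price is 65 - 3(3) = 56 and the supply price is 22 + 6(3) = 40.
DWL = (1/2)(gap between curves at 3) x (Q* - 3) = (1/2)(16)(1.7778) = 14.2222.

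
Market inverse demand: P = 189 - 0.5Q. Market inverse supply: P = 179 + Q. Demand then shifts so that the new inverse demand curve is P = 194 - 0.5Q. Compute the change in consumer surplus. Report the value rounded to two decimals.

13.89

Initial equilibrium: Q_0 = 6.6667, P_0 = 185.6667; CS_0 = (1/2)(6.6667)(3.3333) = 11.1111, PS_0 = (1/2)(6.6667)(6.6667) = 22.2222.
New equilibrium: 194 - 0.5Q = 179 + Q gives Q_1 = 10, P_1 = 189; CS_1 = 25, PS_1 = 50.
Change in consumer surplus = 25 - 11.1111 = 13.8889.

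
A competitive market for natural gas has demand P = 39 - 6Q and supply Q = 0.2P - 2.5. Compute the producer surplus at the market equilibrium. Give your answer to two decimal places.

Rewriting supply in inverse form: P = 12.5 + 5Q.
Set 39 - 6Q = 12.5 + 5Q, which gives 26.5 = 11Q, so Q* = 2.4091 and P* = 39 - 6(2.4091) = 24.5455.
PS is the area between P* and the supply curve from 0 to Q*: (1/2)(2.4091)(12.0455) = 14.5093.

14.51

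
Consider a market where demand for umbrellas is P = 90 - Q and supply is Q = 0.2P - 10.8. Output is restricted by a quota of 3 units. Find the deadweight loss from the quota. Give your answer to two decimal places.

27.00

Rewriting supply in inverse form: P = 54 + 5Q.
Without the quota, 90 - Q = 54 + 5Q gives Q* = 6.
At Q = 3 the demand price is 90 - (3) = 87 and the supply price is 54 + 5(3) = 69.
Deadweight loss is the triangle between the curves from 3 to 6: (1/2)(87 - 69)(6 - 3) = 27.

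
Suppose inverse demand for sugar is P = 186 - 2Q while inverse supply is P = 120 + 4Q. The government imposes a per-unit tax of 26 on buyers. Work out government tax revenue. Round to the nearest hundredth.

Pre-tax equilibrium: 186 - 2Q = 120 + 4Q gives Q* = 11, P* = 164.
With the tax, buyers' net willingness to pay falls by 26: (186 - 26) - 2Q = 120 + 4Q, so Q_t = 6.6667. Buyers pay P_b = 172.6667; sellers receive P_s = P_b - 26 = 146.6667.
Revenue is the tax times quantity traded: 26 x 6.6667 = 173.3333.

173.33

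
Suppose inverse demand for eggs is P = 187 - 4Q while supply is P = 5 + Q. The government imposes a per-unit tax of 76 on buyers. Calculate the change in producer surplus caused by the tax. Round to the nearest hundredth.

Without the tax, 187 - 4Q = 5 + Q so Q* = 36.4 and P* = 41.4.
With the tax, buyers' net willingness to pay falls by 76: (187 - 76) - 4Q = 5 + Q, so Q_t = 21.2. Buyers pay P_b = 102.2; sellers receive P_s = P_b - 76 = 26.2.
PS falls from (1/2)(36.4)(36.4) = 662.48 to (1/2)(21.2)(21.2) = 224.72, a change of -437.76.

-437.76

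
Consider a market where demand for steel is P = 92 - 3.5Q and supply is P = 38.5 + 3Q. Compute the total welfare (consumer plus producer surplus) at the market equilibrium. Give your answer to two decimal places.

Setting demand equal to supply, 53.5 = 6.5Q, so Q* = 8.2308 and P* = 63.1923.
Total surplus is the full triangle between the curves from 0 to Q*: (1/2)(8.2308)(92 - 38.5) = 220.1731.

220.17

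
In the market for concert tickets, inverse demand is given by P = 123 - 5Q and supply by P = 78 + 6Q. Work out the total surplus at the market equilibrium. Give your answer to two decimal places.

Setting demand equal to supply, 45 = 11Q, so Q* = 4.0909 and P* = 102.5455.
Total surplus is the full triangle between the curves from 0 to Q*: (1/2)(4.0909)(123 - 78) = 92.0455.

92.05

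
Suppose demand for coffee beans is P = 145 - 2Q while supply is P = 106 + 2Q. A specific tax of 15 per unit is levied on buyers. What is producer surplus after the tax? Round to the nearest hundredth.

36.00

Without the tax, 145 - 2Q = 106 + 2Q so Q* = 9.75 and P* = 125.5.
A tax on buyers shifts demand down by 15: (145 - 15) - 2Q = 106 + 2Q, so Q_t = 6. Buyers pay P_b = 133; sellers receive P_s = P_b - 15 = 118.
PS = (1/2)(Q_t)(P_s - 106) = (1/2)(6)(12) = 36.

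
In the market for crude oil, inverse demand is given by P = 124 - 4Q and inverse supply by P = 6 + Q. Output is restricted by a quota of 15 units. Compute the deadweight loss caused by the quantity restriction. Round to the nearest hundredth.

184.90

Unrestricted equilibrium: Q* = (124 - 6)/(4 + 1) = 23.6.
At Q = 15 the demand price is 124 - 4(15) = 64 and the supply price is 6 + (15) = 21.
DWL = (1/2)(gap between curves at 15) x (Q* - 15) = (1/2)(43)(8.6) = 184.9.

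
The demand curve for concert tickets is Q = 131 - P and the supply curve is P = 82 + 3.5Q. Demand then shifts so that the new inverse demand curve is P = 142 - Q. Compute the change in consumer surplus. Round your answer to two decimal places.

29.60

Rewriting demand in inverse form: P = 131 - Q.
Initial equilibrium: Q_0 = 10.8889, P_0 = 120.1111; CS_0 = (1/2)(10.8889)(10.8889) = 59.284, PS_0 = (1/2)(10.8889)(38.1111) = 207.4938.
New equilibrium: 142 - Q = 82 + 3.5Q gives Q_1 = 13.3333, P_1 = 128.6667; CS_1 = 88.8889, PS_1 = 311.1111.
Change in consumer surplus = 88.8889 - 59.284 = 29.6049.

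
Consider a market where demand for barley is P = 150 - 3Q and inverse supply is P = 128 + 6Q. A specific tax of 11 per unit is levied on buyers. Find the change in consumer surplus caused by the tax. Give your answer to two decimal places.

Without the tax, 150 - 3Q = 128 + 6Q so Q* = 2.4444 and P* = 142.6667.
With the tax, buyers' net willingness to pay falls by 11: (150 - 11) - 3Q = 128 + 6Q, so Q_t = 1.2222. Buyers pay P_b = 146.3333; sellers receive P_s = P_b - 11 = 135.3333.
Consumers lose the trapezoid between P* and P_b out to Q_t plus the triangle from Q_t to Q*: change in CS = 2.2407 - 8.963 = -6.7222.

-6.72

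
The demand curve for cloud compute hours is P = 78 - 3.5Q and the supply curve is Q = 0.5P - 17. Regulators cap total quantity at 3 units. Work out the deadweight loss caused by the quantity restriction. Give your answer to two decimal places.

Rewriting supply in inverse form: P = 34 + 2Q.
Unrestricted equilibrium: Q* = (78 - 34)/(3.5 + 2) = 8.
At Q = 3 the demand price is 78 - 3.5(3) = 67.5 and the supply price is 34 + 2(3) = 40.
DWL = (1/2)(gap between curves at 3) x (Q* - 3) = (1/2)(27.5)(5) = 68.75.

68.75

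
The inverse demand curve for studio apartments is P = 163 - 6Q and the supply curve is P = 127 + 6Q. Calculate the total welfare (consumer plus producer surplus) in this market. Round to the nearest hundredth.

54.00

Set 163 - 6Q = 127 + 6Q, which gives 36 = 12Q, so Q* = 3 and P* = 163 - 6(3) = 145.
Total surplus is the full triangle between the curves from 0 to Q*: (1/2)(3)(163 - 127) = 54.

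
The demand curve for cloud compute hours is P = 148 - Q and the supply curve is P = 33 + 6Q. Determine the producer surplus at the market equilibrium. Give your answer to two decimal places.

Set 148 - Q = 33 + 6Q, which gives 115 = 7Q, so Q* = 16.4286 and P* = 148 - (16.4286) = 131.5714.
Producer surplus is the triangle above supply below P*: (1/2)(16.4286)(131.5714 - 33) = (1/2)(16.4286)(98.5714) = 809.6939.

809.69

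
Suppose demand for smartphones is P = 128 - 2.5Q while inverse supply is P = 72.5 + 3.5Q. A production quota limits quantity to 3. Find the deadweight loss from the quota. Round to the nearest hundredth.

117.19

Unrestricted equilibrium: Q* = (128 - 72.5)/(2.5 + 3.5) = 9.25.
At Q = 3 the demand price is 128 - 2.5(3) = 120.5 and the supply price is 72.5 + 3.5(3) = 83.
Deadweight loss is the triangle between the curves from 3 to 9.25: (1/2)(120.5 - 83)(9.25 - 3) = 117.1875.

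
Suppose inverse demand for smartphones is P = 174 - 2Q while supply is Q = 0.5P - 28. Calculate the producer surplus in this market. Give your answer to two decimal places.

Rewriting supply in inverse form: P = 56 + 2Q.
Setting demand equal to supply, 118 = 4Q, so Q* = 29.5 and P* = 115.
Producer surplus is the triangle above supply below P*: (1/2)(29.5)(115 - 56) = (1/2)(29.5)(59) = 870.25.

870.25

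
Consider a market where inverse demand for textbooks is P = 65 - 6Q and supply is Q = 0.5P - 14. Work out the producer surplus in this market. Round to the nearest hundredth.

Rewriting supply in inverse form: P = 28 + 2Q.
Equilibrium: 65 - 6Q = 28 + 2Q, so Q* = 4.625 and P* = 37.25.
PS is the area between P* and the supply curve from 0 to Q*: (1/2)(4.625)(9.25) = 21.3906.

21.39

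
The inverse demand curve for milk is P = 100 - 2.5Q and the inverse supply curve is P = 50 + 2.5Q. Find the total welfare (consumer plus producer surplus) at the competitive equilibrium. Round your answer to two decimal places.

250.00

Set 100 - 2.5Q = 50 + 2.5Q, which gives 50 = 5Q, so Q* = 10 and P* = 100 - 2.5(10) = 75.
CS = (1/2)(10)(25) = 125 and PS = (1/2)(10)(25) = 125, so total surplus = 250.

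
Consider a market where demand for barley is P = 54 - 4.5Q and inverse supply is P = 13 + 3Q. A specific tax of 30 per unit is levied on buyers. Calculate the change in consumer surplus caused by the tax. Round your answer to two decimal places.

-62.40

Pre-tax equilibrium: 54 - 4.5Q = 13 + 3Q gives Q* = 5.4667, P* = 29.4.
A tax on buyers shifts demand down by 30: (54 - 30) - 4.5Q = 13 + 3Q, so Q_t = 1.4667. Buyers pay P_b = 47.4; sellers receive P_s = P_b - 30 = 17.4.
CS falls from (1/2)(5.4667)(24.6) = 67.24 to (1/2)(1.4667)(6.6) = 4.84, a change of -62.4.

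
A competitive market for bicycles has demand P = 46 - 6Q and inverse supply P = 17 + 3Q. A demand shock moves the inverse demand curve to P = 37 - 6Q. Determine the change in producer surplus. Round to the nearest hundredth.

Initial equilibrium: Q_0 = 3.2222, P_0 = 26.6667; CS_0 = (1/2)(3.2222)(19.3333) = 31.1481, PS_0 = (1/2)(3.2222)(9.6667) = 15.5741.
New equilibrium: 37 - 6Q = 17 + 3Q gives Q_1 = 2.2222, P_1 = 23.6667; CS_1 = 14.8148, PS_1 = 7.4074.
Change in producer surplus = 7.4074 - 15.5741 = -8.1667.

-8.17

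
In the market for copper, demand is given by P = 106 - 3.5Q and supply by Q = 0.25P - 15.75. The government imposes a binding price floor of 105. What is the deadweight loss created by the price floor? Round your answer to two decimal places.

111.29

Rewriting supply in inverse form: P = 63 + 4Q.
Without the control, 106 - 3.5Q = 63 + 4Q so Q* = 5.7333 and P* = 85.9333.
At the floor price 105, quantity demanded is (106 - 105)/3.5 = 0.2857; demand is the short side, so Q = 0.2857 trades at P = 105.
The lost-trades triangle has base Q* - 0.2857 = 5.4476 and height equal to the gap between the curves at Q = 0.2857, which is 105 - 64.1429 = 40.8571. DWL = (1/2)(5.4476)(40.8571) = 111.2871.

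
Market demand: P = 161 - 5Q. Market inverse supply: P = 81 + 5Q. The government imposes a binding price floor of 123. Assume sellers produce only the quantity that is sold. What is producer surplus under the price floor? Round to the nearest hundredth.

174.80

Without the control, 161 - 5Q = 81 + 5Q so Q* = 8 and P* = 121.
At P = 123, buyers demand (161 - 123)/5 = 7.6 while sellers would supply more, so the quantity traded is 7.6 at price 123.
The supply price at Q = 7.6 is 119. PS is the trapezoid between 123 and supply over [0, 7.6]: (1/2)[(123 - 81) + (123 - 119)](7.6) = 174.8.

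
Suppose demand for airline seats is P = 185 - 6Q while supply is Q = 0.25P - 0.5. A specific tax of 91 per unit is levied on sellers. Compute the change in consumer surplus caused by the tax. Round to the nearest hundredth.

-750.75

Rewriting supply in inverse form: P = 2 + 4Q.
Pre-tax equilibrium: 185 - 6Q = 2 + 4Q gives Q* = 18.3, P* = 75.2.
A tax on sellers shifts supply up by 91: 185 - 6Q = 2 + 4Q + 91, so Q_t = 9.2. Buyers pay P_b = 129.8; sellers receive P_s = P_b - 91 = 38.8.
CS falls from (1/2)(18.3)(109.8) = 1004.67 to (1/2)(9.2)(55.2) = 253.92, a change of -750.75.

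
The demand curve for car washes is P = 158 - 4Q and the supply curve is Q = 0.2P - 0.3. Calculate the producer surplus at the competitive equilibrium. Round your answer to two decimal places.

Rewriting supply in inverse form: P = 1.5 + 5Q.
Setting demand equal to supply, 156.5 = 9Q, so Q* = 17.3889 and P* = 88.4444.
Producer surplus is the triangle above supply below P*: (1/2)(17.3889)(88.4444 - 1.5) = (1/2)(17.3889)(86.9444) = 755.9336.

755.93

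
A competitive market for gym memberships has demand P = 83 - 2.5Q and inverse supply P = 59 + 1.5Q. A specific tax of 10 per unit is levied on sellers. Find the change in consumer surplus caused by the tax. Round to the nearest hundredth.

Without the tax, 83 - 2.5Q = 59 + 1.5Q so Q* = 6 and P* = 68.
A tax on sellers shifts supply up by 10: 83 - 2.5Q = 59 + 1.5Q + 10, so Q_t = 3.5. Buyers pay P_b = 74.25; sellers receive P_s = P_b - 10 = 64.25.
Consumers lose the trapezoid between P* and P_b out to Q_t plus the triangle from Q_t to Q*: change in CS = 15.3125 - 45 = -29.6875.

-29.69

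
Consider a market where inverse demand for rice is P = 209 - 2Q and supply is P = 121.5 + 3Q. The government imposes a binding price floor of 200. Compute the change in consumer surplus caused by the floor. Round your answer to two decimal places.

-286.00

Without the control, 209 - 2Q = 121.5 + 3Q so Q* = 17.5 and P* = 174.
At P = 200, buyers demand (209 - 200)/2 = 4.5 while sellers would supply more, so the quantity traded is 4.5 at price 200.
CS goes from (1/2)(17.5)(35) = 306.25 to 20.25 (computed as (209 - 200)(4.5) - (1/2)(2)(4.5)^2), a change of -286.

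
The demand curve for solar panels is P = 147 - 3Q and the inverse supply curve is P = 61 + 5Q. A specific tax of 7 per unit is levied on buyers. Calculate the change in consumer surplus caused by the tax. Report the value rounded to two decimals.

-27.07

Pre-tax equilibrium: 147 - 3Q = 61 + 5Q gives Q* = 10.75, P* = 114.75.
With the tax, buyers' net willingness to pay falls by 7: (147 - 7) - 3Q = 61 + 5Q, so Q_t = 9.875. Buyers pay P_b = 117.375; sellers receive P_s = P_b - 7 = 110.375.
Consumers lose the trapezoid between P* and P_b out to Q_t plus the triangle from Q_t to Q*: change in CS = 146.2734 - 173.3438 = -27.0703.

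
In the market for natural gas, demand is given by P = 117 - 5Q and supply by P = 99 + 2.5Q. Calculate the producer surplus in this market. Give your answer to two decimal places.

7.20

Set 117 - 5Q = 99 + 2.5Q, which gives 18 = 7.5Q, so Q* = 2.4 and P* = 117 - 5(2.4) = 105.
The supply curve's price intercept is 99, so PS = (1/2)(Q*)(P* - 99) = (1/2)(2.4)(6) = 7.2.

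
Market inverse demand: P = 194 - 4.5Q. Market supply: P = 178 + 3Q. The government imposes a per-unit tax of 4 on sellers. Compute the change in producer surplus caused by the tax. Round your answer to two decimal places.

Pre-tax equilibrium: 194 - 4.5Q = 178 + 3Q gives Q* = 2.1333, P* = 184.4.
With the tax, sellers need 4 more per unit: 194 - 4.5Q = 178 + 3Q + 4, so Q_t = 1.6. Buyers pay P_b = 186.8; sellers receive P_s = P_b - 4 = 182.8.
Producers lose the trapezoid between P_s and P* out to Q_t plus the triangle from Q_t to Q*: change in PS = 3.84 - 6.8267 = -2.9867.

-2.99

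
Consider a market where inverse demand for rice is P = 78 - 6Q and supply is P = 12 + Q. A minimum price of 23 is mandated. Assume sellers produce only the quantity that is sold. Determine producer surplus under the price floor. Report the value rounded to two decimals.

Free-market equilibrium: 78 - 6Q = 12 + Q gives Q* = 9.4286, P* = 21.4286.
At P = 23, buyers demand (78 - 23)/6 = 9.1667 while sellers would supply more, so the quantity traded is 9.1667 at price 23.
The supply price at Q = 9.1667 is 21.1667. PS is the trapezoid between 23 and supply over [0, 9.1667]: (1/2)[(23 - 12) + (23 - 21.1667)](9.1667) = 58.8194.

58.82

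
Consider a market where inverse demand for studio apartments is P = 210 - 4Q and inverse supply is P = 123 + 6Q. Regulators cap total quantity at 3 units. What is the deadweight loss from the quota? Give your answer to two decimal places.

162.45

Without the quota, 210 - 4Q = 123 + 6Q gives Q* = 8.7.
At Q = 3 the demand price is 210 - 4(3) = 198 and the supply price is 123 + 6(3) = 141.
DWL = (1/2)(gap between curves at 3) x (Q* - 3) = (1/2)(57)(5.7) = 162.45.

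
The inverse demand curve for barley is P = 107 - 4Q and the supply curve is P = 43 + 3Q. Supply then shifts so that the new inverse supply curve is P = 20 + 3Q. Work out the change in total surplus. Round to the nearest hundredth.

Initial equilibrium: Q_0 = 9.1429, P_0 = 70.4286; CS_0 = (1/2)(9.1429)(36.5714) = 167.1837, PS_0 = (1/2)(9.1429)(27.4286) = 125.3878.
New equilibrium: 107 - 4Q = 20 + 3Q gives Q_1 = 12.4286, P_1 = 57.2857; CS_1 = 308.9388, PS_1 = 231.7041.
Change in total surplus = (308.9388 + 231.7041) - (167.1837 + 125.3878) = 248.0714.

248.07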